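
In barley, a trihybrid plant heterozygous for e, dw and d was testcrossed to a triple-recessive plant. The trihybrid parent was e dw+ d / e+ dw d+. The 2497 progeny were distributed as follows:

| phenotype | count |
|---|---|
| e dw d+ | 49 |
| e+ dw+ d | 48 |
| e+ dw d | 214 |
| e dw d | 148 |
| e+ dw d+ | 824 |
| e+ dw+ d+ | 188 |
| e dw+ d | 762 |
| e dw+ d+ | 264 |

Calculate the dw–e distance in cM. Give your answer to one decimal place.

The two rarest classes, e+ dw+ d and e dw d+, are the double crossovers. Comparing them with the parentals, only the e allele has switched, so e is the middle locus and the order is d – e – dw.
Crossovers in the e–dw interval produce the single-crossover classes e dw d and e+ dw+ d+ (148 + 188 = 336) plus the double crossovers (97).
RF(e–dw) = (336 + 97) / 2497 = 433/2497 = 0.1734 → 17.3 cM.

17.3 cM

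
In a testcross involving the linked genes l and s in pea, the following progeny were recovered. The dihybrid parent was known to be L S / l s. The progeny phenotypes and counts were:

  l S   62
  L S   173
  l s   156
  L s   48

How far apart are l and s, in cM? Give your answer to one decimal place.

25.1 cM

The recombinant classes are L s and l S: 48 + 62 = 110.
Recombination frequency = 110/439 = 0.2506 ≈ 25.1%, i.e. 25.1 cM.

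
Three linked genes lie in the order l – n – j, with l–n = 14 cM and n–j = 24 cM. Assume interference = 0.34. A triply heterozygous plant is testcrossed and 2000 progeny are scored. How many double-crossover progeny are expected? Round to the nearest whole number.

Map distances give recombination frequencies of 0.140 and 0.240 for the two intervals.
With interference 0.34 (so coincidence = 0.66), expected double-crossover frequency = 0.140 × 0.240 × 0.66 = 0.02218.
Expected number = 0.02218 × 2000 = 44.35 ≈ 44.

44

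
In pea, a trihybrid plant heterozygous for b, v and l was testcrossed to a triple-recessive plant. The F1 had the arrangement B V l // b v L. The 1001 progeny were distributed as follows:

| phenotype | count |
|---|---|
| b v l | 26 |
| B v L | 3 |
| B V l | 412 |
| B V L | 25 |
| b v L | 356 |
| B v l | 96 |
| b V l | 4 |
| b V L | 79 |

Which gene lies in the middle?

b

The two rarest classes, b V l and B v L, are the double crossovers. Comparing them with the parentals, only the b allele has switched, so b is the middle locus and the order is l – b – v.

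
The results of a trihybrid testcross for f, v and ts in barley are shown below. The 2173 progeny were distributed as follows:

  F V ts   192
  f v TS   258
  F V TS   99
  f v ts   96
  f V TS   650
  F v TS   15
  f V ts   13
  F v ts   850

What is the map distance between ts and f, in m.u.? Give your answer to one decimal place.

The two most frequent reciprocal classes, f V TS and F v ts, are the parental types, so the F1 was f V TS / F v ts.
The two rarest classes, f V ts and F v TS, are the double crossovers. Comparing them with the parentals, only the ts allele has switched, so ts is the middle locus and the order is v – ts – f.
Crossovers in the ts–f interval produce the single-crossover classes F V TS and f v ts (99 + 96 = 195) plus the double crossovers (28).
RF(ts–f) = (195 + 28) / 2173 = 223/2173 = 0.1026 → 10.3 m.u.

10.3 m.u.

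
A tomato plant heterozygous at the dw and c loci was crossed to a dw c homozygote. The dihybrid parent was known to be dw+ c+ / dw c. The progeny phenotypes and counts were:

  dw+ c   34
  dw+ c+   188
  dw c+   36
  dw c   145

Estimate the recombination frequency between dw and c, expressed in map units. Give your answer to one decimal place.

The recombinant classes are dw+ c and dw c+: 34 + 36 = 70.
Recombination frequency = 70/403 = 0.1737 ≈ 17.4%, i.e. 17.4 map units.

17.4 map units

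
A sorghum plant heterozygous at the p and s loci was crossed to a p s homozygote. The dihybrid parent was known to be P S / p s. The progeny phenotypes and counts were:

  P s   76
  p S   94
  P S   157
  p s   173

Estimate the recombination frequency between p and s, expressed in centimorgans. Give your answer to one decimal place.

34.0 centimorgans

The recombinant classes are P s and p S: 76 + 94 = 170.
Recombination frequency = 170/500 = 0.3400 ≈ 34.0%, i.e. 34.0 centimorgans.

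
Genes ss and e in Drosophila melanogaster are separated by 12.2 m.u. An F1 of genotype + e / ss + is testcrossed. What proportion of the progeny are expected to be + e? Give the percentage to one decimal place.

43.9%

A map distance of 12.2 m.u. corresponds to a recombination frequency of 0.122.
The F1 is + e / ss +, so + e is a parental gamete class with expected frequency (1 − r)/2 = 0.878/2 = 0.4390.
That is 0.4390 = 43.9% of the progeny.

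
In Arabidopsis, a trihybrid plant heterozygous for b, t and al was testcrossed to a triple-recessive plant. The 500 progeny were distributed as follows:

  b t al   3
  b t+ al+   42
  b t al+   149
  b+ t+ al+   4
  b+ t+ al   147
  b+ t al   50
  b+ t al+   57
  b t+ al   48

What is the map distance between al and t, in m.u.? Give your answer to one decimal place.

The two most frequent reciprocal classes, b+ t+ al and b t al+, are the parental types, so the F1 was b+ t+ al / b t al+.
The two rarest classes, b+ t+ al+ and b t al, are the double crossovers. Comparing them with the parentals, only the al allele has switched, so al is the middle locus and the order is b – al – t.
Crossovers in the al–t interval produce the single-crossover classes b+ t al and b t+ al+ (50 + 42 = 92) plus the double crossovers (7).
RF(al–t) = (92 + 7) / 500 = 99/500 = 0.1980 → 19.8 m.u.

19.8 m.u.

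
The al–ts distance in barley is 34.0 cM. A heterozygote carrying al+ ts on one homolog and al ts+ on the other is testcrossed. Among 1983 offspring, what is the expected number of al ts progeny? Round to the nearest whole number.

A map distance of 34.0 cM corresponds to a recombination frequency of 0.340.
The F1 is al+ ts / al ts+, so al ts is a recombinant gamete class with expected frequency r/2 = 0.340/2 = 0.1700.
Expected number = 0.1700 × 1983 = 337.11 ≈ 337.

337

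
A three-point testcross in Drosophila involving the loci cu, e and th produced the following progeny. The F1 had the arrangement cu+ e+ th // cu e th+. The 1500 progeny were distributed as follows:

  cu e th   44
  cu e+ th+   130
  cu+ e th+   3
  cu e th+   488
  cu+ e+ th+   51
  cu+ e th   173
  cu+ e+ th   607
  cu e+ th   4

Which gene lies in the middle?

cu

The two rarest classes, cu e+ th and cu+ e th+, are the double crossovers. Comparing them with the parentals, only the cu allele has switched, so cu is the middle locus and the order is e – cu – th.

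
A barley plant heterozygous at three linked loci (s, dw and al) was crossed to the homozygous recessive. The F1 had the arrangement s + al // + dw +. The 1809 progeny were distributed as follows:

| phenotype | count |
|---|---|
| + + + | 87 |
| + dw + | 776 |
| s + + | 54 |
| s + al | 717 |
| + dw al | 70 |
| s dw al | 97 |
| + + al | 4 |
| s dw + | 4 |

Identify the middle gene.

The two rarest classes, + + al and s dw +, are the double crossovers. Comparing them with the parentals, only the s allele has switched, so s is the middle locus and the order is dw – s – al.

s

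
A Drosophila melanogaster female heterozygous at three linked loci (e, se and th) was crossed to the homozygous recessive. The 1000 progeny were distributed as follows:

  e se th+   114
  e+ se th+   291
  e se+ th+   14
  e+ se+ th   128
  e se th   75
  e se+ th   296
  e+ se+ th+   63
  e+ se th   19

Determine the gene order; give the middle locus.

The two most frequent reciprocal classes, e se+ th and e+ se th+, are the parental types, so the F1 was e se+ th / e+ se th+.
The two rarest classes, e se+ th+ and e+ se th, are the double crossovers. Comparing them with the parentals, only the th allele has switched, so th is the middle locus and the order is e – th – se.

th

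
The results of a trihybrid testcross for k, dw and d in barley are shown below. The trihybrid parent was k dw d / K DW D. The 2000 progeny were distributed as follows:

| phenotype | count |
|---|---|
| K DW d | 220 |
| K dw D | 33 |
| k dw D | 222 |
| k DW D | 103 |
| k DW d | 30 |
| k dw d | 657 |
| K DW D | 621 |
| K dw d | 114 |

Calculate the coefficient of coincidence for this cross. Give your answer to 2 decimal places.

The two rarest classes, k DW d and K dw D, are the double crossovers. Comparing them with the parentals, only the dw allele has switched, so dw is the middle locus and the order is d – dw – k.
d–dw: (442 + 63)/2000 = 0.2525; dw–k: (217 + 63)/2000 = 0.1400.
Expected DCO frequency = 0.2525 × 0.1400 ≈ 0.03535; observed = 63/2000 ≈ 0.03150.
Coefficient of coincidence = 0.03150/0.03535 ≈ 0.89.

0.89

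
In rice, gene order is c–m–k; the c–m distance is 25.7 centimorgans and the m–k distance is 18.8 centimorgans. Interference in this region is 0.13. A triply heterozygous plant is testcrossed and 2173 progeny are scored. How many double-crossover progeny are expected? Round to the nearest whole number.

Map distances give recombination frequencies of 0.257 and 0.188 for the two intervals.
With interference 0.13 (so coincidence = 0.87), expected double-crossover frequency = 0.257 × 0.188 × 0.87 = 0.04203.
Expected number = 0.04203 × 2173 = 91.34 ≈ 91.

91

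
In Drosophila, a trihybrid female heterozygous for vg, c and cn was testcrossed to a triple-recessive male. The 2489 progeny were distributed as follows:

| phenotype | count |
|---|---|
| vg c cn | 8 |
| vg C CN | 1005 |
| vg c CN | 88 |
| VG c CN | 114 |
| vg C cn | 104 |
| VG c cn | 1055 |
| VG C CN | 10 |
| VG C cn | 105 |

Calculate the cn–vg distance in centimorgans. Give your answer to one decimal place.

The two most frequent reciprocal classes, VG c cn and vg C CN, are the parental types, so the F1 was VG c cn / vg C CN.
The two rarest classes, vg c cn and VG C CN, are the double crossovers. Comparing them with the parentals, only the vg allele has switched, so vg is the middle locus and the order is cn – vg – c.
Crossovers in the cn–vg interval produce the single-crossover classes VG c CN and vg C cn (114 + 104 = 218) plus the double crossovers (18).
RF(cn–vg) = (218 + 18) / 2489 = 236/2489 = 0.0948 → 9.5 centimorgans.

9.5 centimorgans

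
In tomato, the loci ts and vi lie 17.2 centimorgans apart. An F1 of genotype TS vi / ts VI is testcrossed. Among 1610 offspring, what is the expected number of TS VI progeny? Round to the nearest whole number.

A map distance of 17.2 centimorgans corresponds to a recombination frequency of 0.172.
The F1 is TS vi / ts VI, so TS VI is a recombinant gamete class with expected frequency r/2 = 0.172/2 = 0.0860.
Expected number = 0.0860 × 1610 = 138.46 ≈ 138.

138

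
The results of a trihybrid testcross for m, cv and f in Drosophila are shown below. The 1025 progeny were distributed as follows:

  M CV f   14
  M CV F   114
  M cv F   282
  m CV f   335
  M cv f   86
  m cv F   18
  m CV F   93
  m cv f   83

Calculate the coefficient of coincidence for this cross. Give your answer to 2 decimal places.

0.68

The two most frequent reciprocal classes, M cv F and m CV f, are the parental types, so the F1 was M cv F / m CV f.
The two rarest classes, m cv F and M CV f, are the double crossovers. Comparing them with the parentals, only the m allele has switched, so m is the middle locus and the order is f – m – cv.
f–m: (179 + 32)/1025 = 0.2059; m–cv: (197 + 32)/1025 = 0.2234.
Expected DCO frequency = 0.2059 × 0.2234 ≈ 0.04600; observed = 32/1025 ≈ 0.03122.
Coefficient of coincidence = 0.03122/0.04600 ≈ 0.68.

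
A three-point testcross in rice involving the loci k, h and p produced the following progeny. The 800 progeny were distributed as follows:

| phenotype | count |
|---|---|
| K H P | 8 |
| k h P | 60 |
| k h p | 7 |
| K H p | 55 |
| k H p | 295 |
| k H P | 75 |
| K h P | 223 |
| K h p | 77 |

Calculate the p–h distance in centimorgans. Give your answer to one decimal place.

The two most frequent reciprocal classes, K h P and k H p, are the parental types, so the F1 was K h P / k H p.
The two rarest classes, K H P and k h p, are the double crossovers. Comparing them with the parentals, only the h allele has switched, so h is the middle locus and the order is k – h – p.
Crossovers in the h–p interval produce the single-crossover classes K h p and k H P (77 + 75 = 152) plus the double crossovers (15).
RF(h–p) = (152 + 15) / 800 = 167/800 = 0.2087 → 20.9 centimorgans.

20.9 centimorgans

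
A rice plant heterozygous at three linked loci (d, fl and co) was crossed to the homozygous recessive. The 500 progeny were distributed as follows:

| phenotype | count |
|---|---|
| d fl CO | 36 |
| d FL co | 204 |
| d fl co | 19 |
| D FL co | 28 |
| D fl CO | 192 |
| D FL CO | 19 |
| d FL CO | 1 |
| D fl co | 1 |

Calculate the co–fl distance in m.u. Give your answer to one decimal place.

8.0 m.u.

The two most frequent reciprocal classes, D fl CO and d FL co, are the parental types, so the F1 was D fl CO / d FL co.
The two rarest classes, D fl co and d FL CO, are the double crossovers. Comparing them with the parentals, only the co allele has switched, so co is the middle locus and the order is fl – co – d.
Crossovers in the fl–co interval produce the single-crossover classes D FL CO and d fl co (19 + 19 = 38) plus the double crossovers (2).
RF(fl–co) = (38 + 2) / 500 = 40/500 = 0.0800 → 8.0 m.u.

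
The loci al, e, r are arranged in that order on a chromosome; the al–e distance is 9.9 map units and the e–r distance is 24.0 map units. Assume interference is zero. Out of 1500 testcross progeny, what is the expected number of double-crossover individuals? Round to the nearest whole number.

Map distances give recombination frequencies of 0.099 and 0.240 for the two intervals.
With no interference, expected double-crossover frequency = 0.099 × 0.240 = 0.02376.
Expected number = 0.02376 × 1500 = 35.64 ≈ 36.

36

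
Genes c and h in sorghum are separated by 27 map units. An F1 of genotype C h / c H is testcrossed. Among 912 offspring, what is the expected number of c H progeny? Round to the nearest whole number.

A map distance of 27 map units corresponds to a recombination frequency of 0.270.
The F1 is C h / c H, so c H is a parental gamete class with expected frequency (1 − r)/2 = 0.730/2 = 0.3650.
Expected number = 0.3650 × 912 = 332.88 ≈ 333.

333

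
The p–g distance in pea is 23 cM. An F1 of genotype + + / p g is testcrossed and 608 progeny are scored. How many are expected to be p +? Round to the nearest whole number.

70

A map distance of 23 cM corresponds to a recombination frequency of 0.230.
The F1 is + + / p g, so p + is a recombinant gamete class with expected frequency r/2 = 0.230/2 = 0.1150.
Expected number = 0.1150 × 608 = 69.92 ≈ 70.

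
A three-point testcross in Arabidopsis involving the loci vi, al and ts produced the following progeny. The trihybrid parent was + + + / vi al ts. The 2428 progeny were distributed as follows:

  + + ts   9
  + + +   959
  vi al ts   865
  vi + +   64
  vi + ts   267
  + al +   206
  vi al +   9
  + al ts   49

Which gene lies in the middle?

The two rarest classes, + + ts and vi al +, are the double crossovers. Comparing them with the parentals, only the ts allele has switched, so ts is the middle locus and the order is vi – ts – al.

ts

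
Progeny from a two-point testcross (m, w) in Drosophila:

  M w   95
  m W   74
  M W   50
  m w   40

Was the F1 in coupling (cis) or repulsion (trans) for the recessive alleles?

The two most frequent classes are M w (95) and m W (74); these are the parental (non-recombinant) types.
So the F1 carried M w on one chromosome and m W on the other — the recessive alleles are on opposite chromosomes (trans / repulsion).

trans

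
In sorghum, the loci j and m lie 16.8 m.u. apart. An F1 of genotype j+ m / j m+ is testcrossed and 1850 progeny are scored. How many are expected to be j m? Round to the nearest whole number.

155

A map distance of 16.8 m.u. corresponds to a recombination frequency of 0.168.
The F1 is j+ m / j m+, so j m is a recombinant gamete class with expected frequency r/2 = 0.168/2 = 0.0840.
Expected number = 0.0840 × 1850 = 155.40 ≈ 155.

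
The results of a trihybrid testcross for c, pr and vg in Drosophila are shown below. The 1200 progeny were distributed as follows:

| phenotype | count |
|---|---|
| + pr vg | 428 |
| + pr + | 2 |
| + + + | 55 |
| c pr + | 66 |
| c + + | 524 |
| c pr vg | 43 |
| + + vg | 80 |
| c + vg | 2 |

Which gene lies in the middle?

vg

The two most frequent reciprocal classes, c + + and + pr vg, are the parental types, so the F1 was c + + / + pr vg.
The two rarest classes, c + vg and + pr +, are the double crossovers. Comparing them with the parentals, only the vg allele has switched, so vg is the middle locus and the order is pr – vg – c.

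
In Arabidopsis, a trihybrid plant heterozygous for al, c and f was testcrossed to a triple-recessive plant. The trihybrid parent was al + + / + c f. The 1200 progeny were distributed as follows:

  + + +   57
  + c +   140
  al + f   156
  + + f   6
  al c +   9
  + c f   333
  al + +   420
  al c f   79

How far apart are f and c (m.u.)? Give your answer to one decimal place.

25.9 m.u.

The two rarest classes, al c + and + + f, are the double crossovers. Comparing them with the parentals, only the c allele has switched, so c is the middle locus and the order is f – c – al.
Crossovers in the f–c interval produce the single-crossover classes al + f and + c + (156 + 140 = 296) plus the double crossovers (15).
RF(f–c) = (296 + 15) / 1200 = 311/1200 = 0.2592 → 25.9 m.u.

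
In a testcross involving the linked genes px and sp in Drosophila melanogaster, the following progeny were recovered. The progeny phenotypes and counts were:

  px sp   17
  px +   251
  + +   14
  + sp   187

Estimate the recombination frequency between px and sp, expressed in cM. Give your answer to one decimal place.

The two most frequent classes, + sp (187) and px + (251), are the parental types, so the F1 was + sp / px +.
The recombinant classes are + + and px sp: 14 + 17 = 31.
Recombination frequency = 31/469 = 0.0661 ≈ 6.6%, i.e. 6.6 cM.

6.6 cM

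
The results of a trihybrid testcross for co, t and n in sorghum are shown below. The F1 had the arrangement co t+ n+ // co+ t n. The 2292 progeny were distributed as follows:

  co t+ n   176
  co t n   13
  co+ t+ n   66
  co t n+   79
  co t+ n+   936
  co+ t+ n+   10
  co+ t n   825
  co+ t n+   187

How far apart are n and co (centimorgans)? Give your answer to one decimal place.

16.8 centimorgans

The two rarest classes, co+ t+ n+ and co t n, are the double crossovers. Comparing them with the parentals, only the co allele has switched, so co is the middle locus and the order is t – co – n.
Crossovers in the co–n interval produce the single-crossover classes co t+ n and co+ t n+ (176 + 187 = 363) plus the double crossovers (23).
RF(co–n) = (363 + 23) / 2292 = 386/2292 = 0.1684 → 16.8 centimorgans.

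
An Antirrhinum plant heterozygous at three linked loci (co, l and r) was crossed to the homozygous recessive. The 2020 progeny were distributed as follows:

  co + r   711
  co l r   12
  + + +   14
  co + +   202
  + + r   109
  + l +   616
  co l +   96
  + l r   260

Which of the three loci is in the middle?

l

The two most frequent reciprocal classes, + l + and co + r, are the parental types, so the F1 was + l + / co + r.
The two rarest classes, + + + and co l r, are the double crossovers. Comparing them with the parentals, only the l allele has switched, so l is the middle locus and the order is r – l – co.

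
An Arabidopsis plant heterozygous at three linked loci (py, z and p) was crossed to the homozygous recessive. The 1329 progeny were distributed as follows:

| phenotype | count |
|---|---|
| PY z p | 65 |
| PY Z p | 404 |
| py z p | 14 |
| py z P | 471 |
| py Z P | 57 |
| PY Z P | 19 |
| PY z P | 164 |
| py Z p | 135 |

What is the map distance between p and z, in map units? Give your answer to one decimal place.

The two most frequent reciprocal classes, py z P and PY Z p, are the parental types, so the F1 was py z P / PY Z p.
The two rarest classes, py z p and PY Z P, are the double crossovers. Comparing them with the parentals, only the p allele has switched, so p is the middle locus and the order is z – p – py.
Crossovers in the z–p interval produce the single-crossover classes py Z P and PY z p (57 + 65 = 122) plus the double crossovers (33).
RF(z–p) = (122 + 33) / 1329 = 155/1329 = 0.1166 → 11.7 map units.

11.7 map units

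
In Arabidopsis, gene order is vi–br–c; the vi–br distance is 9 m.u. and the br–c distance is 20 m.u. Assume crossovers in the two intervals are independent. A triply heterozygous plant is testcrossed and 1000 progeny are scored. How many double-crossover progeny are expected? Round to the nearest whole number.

18

Map distances give recombination frequencies of 0.090 and 0.200 for the two intervals.
With no interference, expected double-crossover frequency = 0.090 × 0.200 = 0.01800.
Expected number = 0.01800 × 1000 = 18.00 ≈ 18.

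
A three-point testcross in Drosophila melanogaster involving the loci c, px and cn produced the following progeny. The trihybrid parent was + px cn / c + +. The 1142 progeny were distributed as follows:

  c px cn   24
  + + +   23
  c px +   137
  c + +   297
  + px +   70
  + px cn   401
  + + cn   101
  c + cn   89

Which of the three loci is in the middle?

c

The two rarest classes, c px cn and + + +, are the double crossovers. Comparing them with the parentals, only the c allele has switched, so c is the middle locus and the order is px – c – cn.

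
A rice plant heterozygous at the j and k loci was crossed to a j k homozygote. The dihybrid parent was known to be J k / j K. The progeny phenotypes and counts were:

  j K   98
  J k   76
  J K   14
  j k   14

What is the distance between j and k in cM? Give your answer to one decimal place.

13.9 cM

The recombinant classes are J K and j k: 14 + 14 = 28.
Recombination frequency = 28/202 = 0.1386 ≈ 13.9%, i.e. 13.9 cM.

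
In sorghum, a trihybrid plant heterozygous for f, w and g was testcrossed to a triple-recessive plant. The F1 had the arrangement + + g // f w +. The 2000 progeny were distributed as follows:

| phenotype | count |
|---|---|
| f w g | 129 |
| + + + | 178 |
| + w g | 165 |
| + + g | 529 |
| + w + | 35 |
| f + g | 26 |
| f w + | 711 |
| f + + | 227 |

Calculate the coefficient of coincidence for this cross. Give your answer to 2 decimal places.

The two rarest classes, f + g and + w +, are the double crossovers. Comparing them with the parentals, only the f allele has switched, so f is the middle locus and the order is g – f – w.
g–f: (307 + 61)/2000 = 0.1840; f–w: (392 + 61)/2000 = 0.2265.
Expected DCO frequency = 0.1840 × 0.2265 ≈ 0.04168; observed = 61/2000 ≈ 0.03050.
Coefficient of coincidence = 0.03050/0.04168 ≈ 0.73.

0.73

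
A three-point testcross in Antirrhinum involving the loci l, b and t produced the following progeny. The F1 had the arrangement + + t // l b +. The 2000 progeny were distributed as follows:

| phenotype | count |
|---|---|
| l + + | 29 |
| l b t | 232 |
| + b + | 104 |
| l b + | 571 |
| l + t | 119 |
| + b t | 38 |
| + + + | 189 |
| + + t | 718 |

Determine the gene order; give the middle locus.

The two rarest classes, + b t and l + +, are the double crossovers. Comparing them with the parentals, only the b allele has switched, so b is the middle locus and the order is t – b – l.

b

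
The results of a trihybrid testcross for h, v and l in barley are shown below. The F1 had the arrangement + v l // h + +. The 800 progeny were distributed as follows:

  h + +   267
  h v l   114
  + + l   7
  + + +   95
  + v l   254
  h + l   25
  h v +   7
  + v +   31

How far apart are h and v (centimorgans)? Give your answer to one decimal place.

The two rarest classes, + + l and h v +, are the double crossovers. Comparing them with the parentals, only the v allele has switched, so v is the middle locus and the order is l – v – h.
Crossovers in the v–h interval produce the single-crossover classes h v l and + + + (114 + 95 = 209) plus the double crossovers (14).
RF(v–h) = (209 + 14) / 800 = 223/800 = 0.2787 → 27.9 centimorgans.

27.9 centimorgans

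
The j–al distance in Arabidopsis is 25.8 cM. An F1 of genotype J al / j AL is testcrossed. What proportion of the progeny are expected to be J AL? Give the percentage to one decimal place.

A map distance of 25.8 cM corresponds to a recombination frequency of 0.258.
The F1 is J al / j AL, so J AL is a recombinant gamete class with expected frequency r/2 = 0.258/2 = 0.1290.
That is 0.1290 = 12.9% of the progeny.

12.9%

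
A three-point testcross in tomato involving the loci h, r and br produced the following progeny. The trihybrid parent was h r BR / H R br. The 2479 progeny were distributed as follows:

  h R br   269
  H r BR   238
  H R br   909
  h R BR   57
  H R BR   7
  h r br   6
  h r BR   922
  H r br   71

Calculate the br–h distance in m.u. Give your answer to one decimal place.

The two rarest classes, h r br and H R BR, are the double crossovers. Comparing them with the parentals, only the br allele has switched, so br is the middle locus and the order is h – br – r.
Crossovers in the h–br interval produce the single-crossover classes H r BR and h R br (238 + 269 = 507) plus the double crossovers (13).
RF(h–br) = (507 + 13) / 2479 = 520/2479 = 0.2098 → 21.0 m.u.

21.0 m.u.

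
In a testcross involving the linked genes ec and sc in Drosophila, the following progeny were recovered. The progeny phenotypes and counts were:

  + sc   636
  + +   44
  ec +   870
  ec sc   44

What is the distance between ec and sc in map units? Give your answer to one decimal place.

The two most frequent classes, + sc (636) and ec + (870), are the parental types, so the F1 was + sc / ec +.
The recombinant classes are + + and ec sc: 44 + 44 = 88.
Recombination frequency = 88/1594 = 0.0552 ≈ 5.5%, i.e. 5.5 map units.

5.5 map units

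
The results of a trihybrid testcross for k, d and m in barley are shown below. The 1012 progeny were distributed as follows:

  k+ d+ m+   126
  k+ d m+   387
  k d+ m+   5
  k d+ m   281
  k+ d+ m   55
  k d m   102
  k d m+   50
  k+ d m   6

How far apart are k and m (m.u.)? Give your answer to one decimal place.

11.5 m.u.

The two most frequent reciprocal classes, k d+ m and k+ d m+, are the parental types, so the F1 was k d+ m / k+ d m+.
The two rarest classes, k d+ m+ and k+ d m, are the double crossovers. Comparing them with the parentals, only the m allele has switched, so m is the middle locus and the order is d – m – k.
Crossovers in the m–k interval produce the single-crossover classes k+ d+ m and k d m+ (55 + 50 = 105) plus the double crossovers (11).
RF(m–k) = (105 + 11) / 1012 = 116/1012 = 0.1146 → 11.5 m.u.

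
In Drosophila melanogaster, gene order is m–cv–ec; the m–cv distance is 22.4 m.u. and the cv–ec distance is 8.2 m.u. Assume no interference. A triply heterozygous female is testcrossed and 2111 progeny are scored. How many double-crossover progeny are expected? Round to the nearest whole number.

Map distances give recombination frequencies of 0.224 and 0.082 for the two intervals.
With no interference, expected double-crossover frequency = 0.224 × 0.082 = 0.01837.
Expected number = 0.01837 × 2111 = 38.77 ≈ 39.

39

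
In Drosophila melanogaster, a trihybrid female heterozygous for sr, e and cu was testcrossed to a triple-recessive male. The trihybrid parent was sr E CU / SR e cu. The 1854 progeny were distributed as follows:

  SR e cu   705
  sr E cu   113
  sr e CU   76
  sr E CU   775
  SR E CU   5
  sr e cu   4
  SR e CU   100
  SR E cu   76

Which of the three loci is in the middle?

The two rarest classes, SR E CU and sr e cu, are the double crossovers. Comparing them with the parentals, only the sr allele has switched, so sr is the middle locus and the order is cu – sr – e.

sr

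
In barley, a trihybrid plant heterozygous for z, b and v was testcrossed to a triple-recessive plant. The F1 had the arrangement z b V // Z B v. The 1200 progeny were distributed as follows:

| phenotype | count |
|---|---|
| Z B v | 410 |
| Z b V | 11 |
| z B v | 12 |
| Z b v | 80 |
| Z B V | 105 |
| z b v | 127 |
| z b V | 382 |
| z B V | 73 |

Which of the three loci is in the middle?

The two rarest classes, Z b V and z B v, are the double crossovers. Comparing them with the parentals, only the z allele has switched, so z is the middle locus and the order is b – z – v.

z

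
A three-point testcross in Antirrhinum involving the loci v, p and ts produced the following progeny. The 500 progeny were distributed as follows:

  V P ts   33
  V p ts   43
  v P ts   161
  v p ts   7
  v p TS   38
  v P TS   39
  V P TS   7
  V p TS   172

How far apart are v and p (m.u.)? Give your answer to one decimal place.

The two most frequent reciprocal classes, v P ts and V p TS, are the parental types, so the F1 was v P ts / V p TS.
The two rarest classes, v p ts and V P TS, are the double crossovers. Comparing them with the parentals, only the p allele has switched, so p is the middle locus and the order is v – p – ts.
Crossovers in the v–p interval produce the single-crossover classes V P ts and v p TS (33 + 38 = 71) plus the double crossovers (14).
RF(v–p) = (71 + 14) / 500 = 85/500 = 0.1700 → 17.0 m.u.

17.0 m.u.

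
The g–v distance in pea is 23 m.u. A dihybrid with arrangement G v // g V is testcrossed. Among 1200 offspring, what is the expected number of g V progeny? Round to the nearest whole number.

462

A map distance of 23 m.u. corresponds to a recombination frequency of 0.230.
The F1 is G v / g V, so g V is a parental gamete class with expected frequency (1 − r)/2 = 0.770/2 = 0.3850.
Expected number = 0.3850 × 1200 = 462.00 ≈ 462.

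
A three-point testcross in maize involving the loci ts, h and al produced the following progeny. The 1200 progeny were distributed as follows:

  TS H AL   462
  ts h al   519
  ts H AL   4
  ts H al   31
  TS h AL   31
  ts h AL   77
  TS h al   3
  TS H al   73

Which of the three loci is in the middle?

The two most frequent reciprocal classes, ts h al and TS H AL, are the parental types, so the F1 was ts h al / TS H AL.
The two rarest classes, TS h al and ts H AL, are the double crossovers. Comparing them with the parentals, only the ts allele has switched, so ts is the middle locus and the order is al – ts – h.

ts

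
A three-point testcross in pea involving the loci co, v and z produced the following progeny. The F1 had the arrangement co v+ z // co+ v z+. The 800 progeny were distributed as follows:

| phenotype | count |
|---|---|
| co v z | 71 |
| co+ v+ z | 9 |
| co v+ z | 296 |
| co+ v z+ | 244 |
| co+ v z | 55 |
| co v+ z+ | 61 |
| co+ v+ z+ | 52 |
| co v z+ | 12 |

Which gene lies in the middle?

co

The two rarest classes, co+ v+ z and co v z+, are the double crossovers. Comparing them with the parentals, only the co allele has switched, so co is the middle locus and the order is v – co – z.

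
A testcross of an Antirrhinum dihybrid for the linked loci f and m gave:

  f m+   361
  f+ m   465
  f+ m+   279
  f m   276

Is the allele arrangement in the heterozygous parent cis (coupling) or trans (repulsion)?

The two most frequent classes are f+ m (465) and f m+ (361); these are the parental (non-recombinant) types.
So the F1 carried f+ m on one chromosome and f m+ on the other — the recessive alleles are on opposite chromosomes (trans / repulsion).

trans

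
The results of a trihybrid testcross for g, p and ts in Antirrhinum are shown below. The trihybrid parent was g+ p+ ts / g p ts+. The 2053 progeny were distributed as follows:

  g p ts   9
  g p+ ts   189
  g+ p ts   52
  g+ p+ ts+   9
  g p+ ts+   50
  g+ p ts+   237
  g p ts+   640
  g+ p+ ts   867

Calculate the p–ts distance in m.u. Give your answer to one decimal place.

The two rarest classes, g+ p+ ts+ and g p ts, are the double crossovers. Comparing them with the parentals, only the ts allele has switched, so ts is the middle locus and the order is g – ts – p.
Crossovers in the ts–p interval produce the single-crossover classes g+ p ts and g p+ ts+ (52 + 50 = 102) plus the double crossovers (18).
RF(ts–p) = (102 + 18) / 2053 = 120/2053 = 0.0585 → 5.8 m.u.

5.8 m.u.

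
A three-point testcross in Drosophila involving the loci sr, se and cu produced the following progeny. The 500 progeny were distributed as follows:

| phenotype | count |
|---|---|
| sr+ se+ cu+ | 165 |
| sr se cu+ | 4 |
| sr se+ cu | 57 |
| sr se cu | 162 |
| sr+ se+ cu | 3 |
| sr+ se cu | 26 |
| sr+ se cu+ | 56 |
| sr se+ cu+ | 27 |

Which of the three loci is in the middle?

cu

The two most frequent reciprocal classes, sr se cu and sr+ se+ cu+, are the parental types, so the F1 was sr se cu / sr+ se+ cu+.
The two rarest classes, sr se cu+ and sr+ se+ cu, are the double crossovers. Comparing them with the parentals, only the cu allele has switched, so cu is the middle locus and the order is sr – cu – se.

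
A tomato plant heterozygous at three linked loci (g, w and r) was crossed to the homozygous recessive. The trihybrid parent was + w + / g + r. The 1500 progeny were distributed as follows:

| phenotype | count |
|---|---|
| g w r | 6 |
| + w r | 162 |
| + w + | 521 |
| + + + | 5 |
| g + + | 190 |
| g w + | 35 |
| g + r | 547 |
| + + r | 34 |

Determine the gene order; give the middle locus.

The two rarest classes, + + + and g w r, are the double crossovers. Comparing them with the parentals, only the w allele has switched, so w is the middle locus and the order is g – w – r.

w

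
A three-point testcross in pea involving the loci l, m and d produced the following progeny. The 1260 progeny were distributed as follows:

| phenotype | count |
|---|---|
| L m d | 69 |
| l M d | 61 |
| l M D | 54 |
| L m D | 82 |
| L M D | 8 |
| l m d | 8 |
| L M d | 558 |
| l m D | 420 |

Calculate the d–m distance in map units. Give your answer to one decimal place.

The two most frequent reciprocal classes, L M d and l m D, are the parental types, so the F1 was L M d / l m D.
The two rarest classes, L M D and l m d, are the double crossovers. Comparing them with the parentals, only the d allele has switched, so d is the middle locus and the order is m – d – l.
Crossovers in the m–d interval produce the single-crossover classes L m d and l M D (69 + 54 = 123) plus the double crossovers (16).
RF(m–d) = (123 + 16) / 1260 = 139/1260 = 0.1103 → 11.0 map units.

11.0 map units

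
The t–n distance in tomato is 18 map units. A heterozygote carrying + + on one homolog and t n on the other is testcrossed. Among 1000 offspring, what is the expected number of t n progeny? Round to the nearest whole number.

A map distance of 18 map units corresponds to a recombination frequency of 0.180.
The F1 is + + / t n, so t n is a parental gamete class with expected frequency (1 − r)/2 = 0.820/2 = 0.4100.
Expected number = 0.4100 × 1000 = 410.00 ≈ 410.

410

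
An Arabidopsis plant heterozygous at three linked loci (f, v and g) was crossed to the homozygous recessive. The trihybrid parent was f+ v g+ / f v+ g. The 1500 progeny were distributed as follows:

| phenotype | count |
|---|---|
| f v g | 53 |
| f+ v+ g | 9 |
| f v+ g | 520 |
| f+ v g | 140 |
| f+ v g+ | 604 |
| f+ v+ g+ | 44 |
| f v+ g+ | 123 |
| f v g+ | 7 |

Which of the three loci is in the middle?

The two rarest classes, f v g+ and f+ v+ g, are the double crossovers. Comparing them with the parentals, only the f allele has switched, so f is the middle locus and the order is g – f – v.

f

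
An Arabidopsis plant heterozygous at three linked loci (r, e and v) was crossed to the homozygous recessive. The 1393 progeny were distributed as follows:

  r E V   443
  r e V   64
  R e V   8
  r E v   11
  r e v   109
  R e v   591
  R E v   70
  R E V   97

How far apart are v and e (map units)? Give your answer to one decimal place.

The two most frequent reciprocal classes, r E V and R e v, are the parental types, so the F1 was r E V / R e v.
The two rarest classes, r E v and R e V, are the double crossovers. Comparing them with the parentals, only the v allele has switched, so v is the middle locus and the order is e – v – r.
Crossovers in the e–v interval produce the single-crossover classes r e V and R E v (64 + 70 = 134) plus the double crossovers (19).
RF(e–v) = (134 + 19) / 1393 = 153/1393 = 0.1098 → 11.0 map units.

11.0 map units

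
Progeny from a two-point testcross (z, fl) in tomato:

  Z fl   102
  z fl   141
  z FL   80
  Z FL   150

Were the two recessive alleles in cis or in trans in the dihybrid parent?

cis

The two most frequent classes are Z FL (150) and z fl (141); these are the parental (non-recombinant) types.
So the F1 carried Z FL on one chromosome and z fl on the other — the recessive alleles are on the same chromosome (cis / coupling).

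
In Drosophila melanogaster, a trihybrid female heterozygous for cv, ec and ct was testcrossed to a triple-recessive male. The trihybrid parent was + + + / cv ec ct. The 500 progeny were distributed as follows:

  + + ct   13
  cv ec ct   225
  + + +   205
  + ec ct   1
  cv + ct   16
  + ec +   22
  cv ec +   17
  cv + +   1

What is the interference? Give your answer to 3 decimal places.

The two rarest classes, cv + + and + ec ct, are the double crossovers. Comparing them with the parentals, only the cv allele has switched, so cv is the middle locus and the order is ct – cv – ec.
ct–cv: (30 + 2)/500 = 0.0640; cv–ec: (38 + 2)/500 = 0.0800.
Expected DCO frequency = 0.0640 × 0.0800 ≈ 0.00512; observed = 2/500 ≈ 0.00400.
Coefficient of coincidence = 0.00400/0.00512 ≈ 0.781; interference = 1 − 0.781 = 0.219.

0.219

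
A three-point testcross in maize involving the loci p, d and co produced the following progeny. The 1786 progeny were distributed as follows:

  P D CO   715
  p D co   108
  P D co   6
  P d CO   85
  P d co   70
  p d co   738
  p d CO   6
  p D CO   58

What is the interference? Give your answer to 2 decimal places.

The two most frequent reciprocal classes, P D CO and p d co, are the parental types, so the F1 was P D CO / p d co.
The two rarest classes, P D co and p d CO, are the double crossovers. Comparing them with the parentals, only the co allele has switched, so co is the middle locus and the order is p – co – d.
p–co: (128 + 12)/1786 = 0.0784; co–d: (193 + 12)/1786 = 0.1148.
Expected DCO frequency = 0.0784 × 0.1148 ≈ 0.00900; observed = 12/1786 ≈ 0.00672.
Coefficient of coincidence = 0.00672/0.00900 ≈ 0.75; interference = 1 − 0.75 = 0.25.

0.25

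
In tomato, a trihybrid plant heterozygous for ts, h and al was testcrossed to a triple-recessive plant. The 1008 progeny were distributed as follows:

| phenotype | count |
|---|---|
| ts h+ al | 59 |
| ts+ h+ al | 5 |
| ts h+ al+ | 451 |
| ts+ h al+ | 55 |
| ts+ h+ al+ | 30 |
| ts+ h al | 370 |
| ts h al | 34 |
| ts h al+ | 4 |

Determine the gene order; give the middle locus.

The two most frequent reciprocal classes, ts+ h al and ts h+ al+, are the parental types, so the F1 was ts+ h al / ts h+ al+.
The two rarest classes, ts+ h+ al and ts h al+, are the double crossovers. Comparing them with the parentals, only the h allele has switched, so h is the middle locus and the order is ts – h – al.

h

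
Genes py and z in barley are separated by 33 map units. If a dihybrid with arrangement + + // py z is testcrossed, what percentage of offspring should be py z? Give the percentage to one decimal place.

A map distance of 33 map units corresponds to a recombination frequency of 0.330.
The F1 is + + / py z, so py z is a parental gamete class with expected frequency (1 − r)/2 = 0.670/2 = 0.3350.
That is 0.3350 = 33.5% of the progeny.

33.5%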